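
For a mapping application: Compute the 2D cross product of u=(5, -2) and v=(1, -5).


u x v = u_x*v_y - u_y*v_x = 5*(-5) - (-2)*1
= (-25) - (-2) = -23

-23


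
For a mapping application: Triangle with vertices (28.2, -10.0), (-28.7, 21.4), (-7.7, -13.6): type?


Side lengths squared: AB^2=4223.57, BC^2=1666, CA^2=1301.77
Sorted: [1301.77, 1666, 4223.57]
By sides: Scalene, By angles: Obtuse

Scalene, Obtuse


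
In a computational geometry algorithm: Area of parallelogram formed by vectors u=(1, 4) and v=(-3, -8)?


|u x v| = |1*(-8) - 4*(-3)|
= |(-8) - (-12)| = 4

4


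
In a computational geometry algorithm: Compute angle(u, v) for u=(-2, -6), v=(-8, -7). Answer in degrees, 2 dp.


u.v = 58, |u| = sqrt(40) = 6.3246, |v| = sqrt(113) = 10.6301
cos(theta) = u.v/(|u||v|) = 58/sqrt(4520) = 0.862698
theta = acos(0.862698) = 30.38 degrees

30.38 degrees


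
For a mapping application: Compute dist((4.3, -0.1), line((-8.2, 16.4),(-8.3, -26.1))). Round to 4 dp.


|cross product| = 532.9
|line direction| = sqrt(1806.26) = 42.5001
Distance = 532.9/sqrt(1806.26) = 12.5388

12.5388


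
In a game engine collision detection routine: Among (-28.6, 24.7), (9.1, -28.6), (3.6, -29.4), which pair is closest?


d(P0,P1) = 65.2854, d(P0,P2) = 62.9575, d(P1,P2) = 5.5579
Closest: P1 and P2

Closest pair: (9.1, -28.6) and (3.6, -29.4), distance = 5.5579


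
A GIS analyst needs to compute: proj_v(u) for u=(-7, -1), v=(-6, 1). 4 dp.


u.v = 41, |v| = sqrt(37) = 6.0828
Scalar projection = u.v / |v| = 41 / sqrt(37) = 6.7404

6.7404


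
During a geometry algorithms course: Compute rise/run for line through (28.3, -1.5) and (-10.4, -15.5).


slope = (y2-y1)/(x2-x1) = ((-15.5)-(-1.5))/((-10.4)-28.3) = (-14)/(-38.7) = 0.3618

0.3618


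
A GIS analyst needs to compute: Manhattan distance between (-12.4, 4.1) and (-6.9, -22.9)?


|(-12.4)-(-6.9)| + |4.1-(-22.9)| = 5.5 + 27 = 32.5

32.5


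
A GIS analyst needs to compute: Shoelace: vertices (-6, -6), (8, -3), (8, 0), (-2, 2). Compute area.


Shoelace sum: ((-6)*(-3) - 8*(-6)) + (8*0 - 8*(-3)) + (8*2 - (-2)*0) + ((-2)*(-6) - (-6)*2)
= 130
Area = |130|/2 = 65

65


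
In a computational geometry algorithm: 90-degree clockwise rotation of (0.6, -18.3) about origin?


90° CW: (x,y) -> (y, -x)
(0.6,-18.3) -> (-18.3, -0.6)

(-18.3, -0.6)


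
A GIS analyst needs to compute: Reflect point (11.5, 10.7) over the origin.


Reflection over origin: (x,y) -> (-x,-y)
(11.5, 10.7) -> (-11.5, -10.7)

(-11.5, -10.7)


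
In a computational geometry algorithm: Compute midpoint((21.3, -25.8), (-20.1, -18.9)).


M = ((21.3+(-20.1))/2, ((-25.8)+(-18.9))/2)
= (0.6, -22.35)

(0.6, -22.35)


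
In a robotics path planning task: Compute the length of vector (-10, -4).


|u| = sqrt((-10)^2 + (-4)^2) = sqrt(116) = 10.7703

10.7703


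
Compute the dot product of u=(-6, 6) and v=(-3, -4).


u . v = u_x*v_x + u_y*v_y = (-6)*(-3) + 6*(-4)
= 18 + (-24) = -6

-6


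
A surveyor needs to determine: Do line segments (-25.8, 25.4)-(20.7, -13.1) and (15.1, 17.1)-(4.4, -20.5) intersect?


Cross products: d1=-1626.65, d2=533.7, d3=1188.7, d4=-971.65
d1*d2 < 0 and d3*d4 < 0? yes

Yes, they intersect


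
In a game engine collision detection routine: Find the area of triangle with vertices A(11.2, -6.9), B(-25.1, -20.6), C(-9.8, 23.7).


Area = |x_A(y_B-y_C) + x_B(y_C-y_A) + x_C(y_A-y_B)|/2
= |(-496.16) + (-768.06) + (-134.26)|/2
= 1398.48/2 = 699.24

699.24


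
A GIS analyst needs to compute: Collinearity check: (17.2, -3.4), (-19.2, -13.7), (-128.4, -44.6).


Cross product: ((-19.2)-17.2)*((-44.6)-(-3.4)) - ((-13.7)-(-3.4))*((-128.4)-17.2)
= 0

Yes, collinear


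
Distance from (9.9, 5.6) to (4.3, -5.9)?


dx=-5.6, dy=-11.5
d^2 = (-5.6)^2 + (-11.5)^2 = 163.61
d = sqrt(163.61) = 12.791

12.791


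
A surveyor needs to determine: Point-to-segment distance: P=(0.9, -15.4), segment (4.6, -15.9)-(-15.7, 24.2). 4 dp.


Project P onto AB: t = 0.0471 (clamped to [0,1])
Closest point on segment: (3.6437, -14.011)
Distance: 3.0753

3.0753


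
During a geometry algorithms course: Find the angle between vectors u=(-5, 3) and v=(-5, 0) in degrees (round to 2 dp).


u.v = 25, |u| = sqrt(34) = 5.831, |v| = sqrt(25) = 5
cos(theta) = u.v/(|u||v|) = 25/sqrt(850) = 0.857493
theta = acos(0.857493) = 30.96 degrees

30.96 degrees


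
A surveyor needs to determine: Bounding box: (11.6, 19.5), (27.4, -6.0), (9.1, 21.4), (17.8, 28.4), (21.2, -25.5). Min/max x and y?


x range: [9.1, 27.4]
y range: [-25.5, 28.4]
Bounding box: (9.1,-25.5) to (27.4,28.4)

(9.1,-25.5) to (27.4,28.4)


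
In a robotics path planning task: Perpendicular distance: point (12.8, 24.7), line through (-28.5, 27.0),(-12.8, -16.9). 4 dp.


|cross product| = 1776.96
|line direction| = sqrt(2173.7) = 46.623
Distance = 1776.96/sqrt(2173.7) = 38.1134

38.1134


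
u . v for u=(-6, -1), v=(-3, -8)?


u . v = u_x*v_x + u_y*v_y = (-6)*(-3) + (-1)*(-8)
= 18 + 8 = 26

26


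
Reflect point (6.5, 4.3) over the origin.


Reflection over origin: (x,y) -> (-x,-y)
(6.5, 4.3) -> (-6.5, -4.3)

(-6.5, -4.3)


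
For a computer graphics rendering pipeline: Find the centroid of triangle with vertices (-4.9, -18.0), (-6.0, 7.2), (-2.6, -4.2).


Centroid = ((x_A+x_B+x_C)/3, (y_A+y_B+y_C)/3)
= (((-4.9)+(-6)+(-2.6))/3, ((-18)+7.2+(-4.2))/3)
= (-4.5, -5)

(-4.5, -5)


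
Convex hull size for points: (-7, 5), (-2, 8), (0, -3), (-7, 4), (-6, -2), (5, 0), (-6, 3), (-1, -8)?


Convex hull vertices (CCW): (-7, 4), (-6, -2), (-1, -8), (5, 0), (-2, 8), (-7, 5)
Count = 6

6


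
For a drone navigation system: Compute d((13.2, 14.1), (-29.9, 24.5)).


dx=-43.1, dy=10.4
d^2 = (-43.1)^2 + 10.4^2 = 1965.77
d = sqrt(1965.77) = 44.337

44.337


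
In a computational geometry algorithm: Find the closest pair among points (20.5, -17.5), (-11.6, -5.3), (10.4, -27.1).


d(P0,P1) = 34.3402, d(P0,P2) = 13.9345, d(P1,P2) = 30.9716
Closest: P0 and P2

Closest pair: (20.5, -17.5) and (10.4, -27.1), distance = 13.9345


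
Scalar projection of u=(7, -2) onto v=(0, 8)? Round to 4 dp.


u.v = -16, |v| = sqrt(64) = 8
Scalar projection = u.v / |v| = -16 / sqrt(64) = -2

-2


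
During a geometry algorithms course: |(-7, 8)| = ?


|u| = sqrt((-7)^2 + 8^2) = sqrt(113) = 10.6301

10.6301


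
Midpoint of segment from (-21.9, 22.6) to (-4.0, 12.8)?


M = (((-21.9)+(-4))/2, (22.6+12.8)/2)
= (-12.95, 17.7)

(-12.95, 17.7)


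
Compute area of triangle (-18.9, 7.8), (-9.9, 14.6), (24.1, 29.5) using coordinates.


Area = |x_A(y_B-y_C) + x_B(y_C-y_A) + x_C(y_A-y_B)|/2
= |281.61 + (-214.83) + (-163.88)|/2
= 97.1/2 = 48.55

48.55


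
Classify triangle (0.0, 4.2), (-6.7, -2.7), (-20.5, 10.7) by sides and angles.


Side lengths squared: AB^2=92.5, BC^2=370, CA^2=462.5
Sorted: [92.5, 370, 462.5]
By sides: Scalene, By angles: Right

Scalene, Right


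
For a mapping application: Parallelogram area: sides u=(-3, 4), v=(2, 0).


|u x v| = |(-3)*0 - 4*2|
= |0 - 8| = 8

8


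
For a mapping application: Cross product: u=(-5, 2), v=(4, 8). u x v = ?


u x v = u_x*v_y - u_y*v_x = (-5)*8 - 2*4
= (-40) - 8 = -48

-48


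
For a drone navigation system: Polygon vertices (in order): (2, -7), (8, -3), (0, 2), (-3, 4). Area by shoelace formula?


Shoelace sum: (2*(-3) - 8*(-7)) + (8*2 - 0*(-3)) + (0*4 - (-3)*2) + ((-3)*(-7) - 2*4)
= 85
Area = |85|/2 = 42.5

42.5


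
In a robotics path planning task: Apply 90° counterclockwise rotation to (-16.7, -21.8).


90° CCW: (x,y) -> (-y, x)
(-16.7,-21.8) -> (21.8, -16.7)

(21.8, -16.7)


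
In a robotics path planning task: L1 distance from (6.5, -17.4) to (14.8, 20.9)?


|6.5-14.8| + |(-17.4)-20.9| = 8.3 + 38.3 = 46.6

46.6


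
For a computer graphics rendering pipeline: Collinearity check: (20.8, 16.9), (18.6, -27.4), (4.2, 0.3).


Cross product: (18.6-20.8)*(0.3-16.9) - ((-27.4)-16.9)*(4.2-20.8)
= -698.86

No, not collinear


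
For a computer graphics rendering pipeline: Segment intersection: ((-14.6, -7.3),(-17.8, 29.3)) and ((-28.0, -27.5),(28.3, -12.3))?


Cross products: d1=933.58, d2=3042.8, d3=555.08, d4=-1554.14
d1*d2 < 0 and d3*d4 < 0? no

No, they don't intersect


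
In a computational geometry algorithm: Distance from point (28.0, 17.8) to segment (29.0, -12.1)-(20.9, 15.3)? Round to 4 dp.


Project P onto AB: t = 1 (clamped to [0,1])
Closest point on segment: (20.9, 15.3)
Distance: 7.5273

7.5273


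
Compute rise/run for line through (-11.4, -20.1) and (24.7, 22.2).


slope = (y2-y1)/(x2-x1) = (22.2-(-20.1))/(24.7-(-11.4)) = 42.3/36.1 = 1.1717

1.1717


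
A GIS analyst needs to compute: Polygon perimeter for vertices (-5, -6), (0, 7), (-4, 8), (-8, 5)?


Sides: (-5, -6)->(0, 7): sqrt(194) = 13.928388, (0, 7)->(-4, 8): sqrt(17) = 4.123106, (-4, 8)->(-8, 5): sqrt(25) = 5, (-8, 5)->(-5, -6): sqrt(130) = 11.401754
Sum = 34.453248
Perimeter = 34.4532

34.4532


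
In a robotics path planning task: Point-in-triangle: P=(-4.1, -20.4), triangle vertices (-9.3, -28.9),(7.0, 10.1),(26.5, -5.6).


Cross products: AB x AP = -64.25, BC x BP = -769.02, CA x CP = -183.14
All same sign? yes

Yes, inside


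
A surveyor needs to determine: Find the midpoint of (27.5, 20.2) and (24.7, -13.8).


M = ((27.5+24.7)/2, (20.2+(-13.8))/2)
= (26.1, 3.2)

(26.1, 3.2)


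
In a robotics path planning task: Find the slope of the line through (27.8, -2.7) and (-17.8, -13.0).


slope = (y2-y1)/(x2-x1) = ((-13)-(-2.7))/((-17.8)-27.8) = (-10.3)/(-45.6) = 0.2259

0.2259


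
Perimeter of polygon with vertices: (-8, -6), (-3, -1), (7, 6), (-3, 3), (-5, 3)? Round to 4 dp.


Sides: (-8, -6)->(-3, -1): sqrt(50) = 7.071068, (-3, -1)->(7, 6): sqrt(149) = 12.206556, (7, 6)->(-3, 3): sqrt(109) = 10.440307, (-3, 3)->(-5, 3): sqrt(4) = 2, (-5, 3)->(-8, -6): sqrt(90) = 9.486833
Sum = 41.204764
Perimeter = 41.2048

41.2048


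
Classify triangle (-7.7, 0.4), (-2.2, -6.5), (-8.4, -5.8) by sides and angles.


Side lengths squared: AB^2=77.86, BC^2=38.93, CA^2=38.93
Sorted: [38.93, 38.93, 77.86]
By sides: Isosceles, By angles: Right

Isosceles, Right


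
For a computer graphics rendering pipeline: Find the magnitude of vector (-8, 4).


|u| = sqrt((-8)^2 + 4^2) = sqrt(80) = 8.9443

8.9443


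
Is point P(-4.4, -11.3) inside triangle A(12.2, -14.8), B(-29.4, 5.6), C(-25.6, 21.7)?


Cross products: AB x AP = 193.04, BC x BP = -466.72, CA x CP = -473.6
All same sign? no

No, outside


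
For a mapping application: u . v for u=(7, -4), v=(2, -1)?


u . v = u_x*v_x + u_y*v_y = 7*2 + (-4)*(-1)
= 14 + 4 = 18

18


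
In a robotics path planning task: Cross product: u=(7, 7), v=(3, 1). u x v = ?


u x v = u_x*v_y - u_y*v_x = 7*1 - 7*3
= 7 - 21 = -14

-14


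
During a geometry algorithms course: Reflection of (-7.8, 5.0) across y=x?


Reflection over y=x: (x,y) -> (y,x)
(-7.8, 5) -> (5, -7.8)

(5, -7.8)


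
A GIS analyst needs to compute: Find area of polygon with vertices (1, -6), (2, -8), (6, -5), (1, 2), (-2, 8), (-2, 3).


Shoelace sum: (1*(-8) - 2*(-6)) + (2*(-5) - 6*(-8)) + (6*2 - 1*(-5)) + (1*8 - (-2)*2) + ((-2)*3 - (-2)*8) + ((-2)*(-6) - 1*3)
= 90
Area = |90|/2 = 45

45


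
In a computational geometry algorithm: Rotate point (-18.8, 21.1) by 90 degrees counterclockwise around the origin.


90° CCW: (x,y) -> (-y, x)
(-18.8,21.1) -> (-21.1, -18.8)

(-21.1, -18.8)


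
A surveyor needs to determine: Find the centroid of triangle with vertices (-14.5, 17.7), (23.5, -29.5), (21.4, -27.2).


Centroid = ((x_A+x_B+x_C)/3, (y_A+y_B+y_C)/3)
= (((-14.5)+23.5+21.4)/3, (17.7+(-29.5)+(-27.2))/3)
= (10.1333, -13)

(10.1333, -13)


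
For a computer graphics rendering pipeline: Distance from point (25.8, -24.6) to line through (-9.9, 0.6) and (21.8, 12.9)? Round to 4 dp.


|cross product| = 1237.95
|line direction| = sqrt(1156.18) = 34.0026
Distance = 1237.95/sqrt(1156.18) = 36.4075

36.4075


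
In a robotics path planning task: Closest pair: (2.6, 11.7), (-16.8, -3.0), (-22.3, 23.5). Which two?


d(P0,P1) = 24.3403, d(P0,P2) = 27.5545, d(P1,P2) = 27.0647
Closest: P0 and P1

Closest pair: (2.6, 11.7) and (-16.8, -3.0), distance = 24.3403


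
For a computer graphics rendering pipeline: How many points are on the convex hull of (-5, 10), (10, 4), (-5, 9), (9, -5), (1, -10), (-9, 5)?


Convex hull vertices (CCW): (-9, 5), (1, -10), (9, -5), (10, 4), (-5, 10)
Count = 5

5


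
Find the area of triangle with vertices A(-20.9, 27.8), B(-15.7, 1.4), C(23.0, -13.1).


Area = |x_A(y_B-y_C) + x_B(y_C-y_A) + x_C(y_A-y_B)|/2
= |(-303.05) + 642.13 + 607.2|/2
= 946.28/2 = 473.14

473.14


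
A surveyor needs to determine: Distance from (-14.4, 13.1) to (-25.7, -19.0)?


dx=-11.3, dy=-32.1
d^2 = (-11.3)^2 + (-32.1)^2 = 1158.1
d = sqrt(1158.1) = 34.0309

34.0309


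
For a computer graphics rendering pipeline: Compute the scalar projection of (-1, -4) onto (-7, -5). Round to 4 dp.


u.v = 27, |v| = sqrt(74) = 8.6023
Scalar projection = u.v / |v| = 27 / sqrt(74) = 3.1387

3.1387


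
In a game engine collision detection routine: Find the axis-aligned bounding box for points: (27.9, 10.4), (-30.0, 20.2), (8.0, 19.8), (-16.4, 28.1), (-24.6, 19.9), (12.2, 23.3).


x range: [-30, 27.9]
y range: [10.4, 28.1]
Bounding box: (-30,10.4) to (27.9,28.1)

(-30,10.4) to (27.9,28.1)


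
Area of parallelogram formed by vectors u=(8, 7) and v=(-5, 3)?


|u x v| = |8*3 - 7*(-5)|
= |24 - (-35)| = 59

59


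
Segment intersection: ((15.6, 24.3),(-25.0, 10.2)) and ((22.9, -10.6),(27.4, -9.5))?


Cross products: d1=165.08, d2=146.29, d3=1519.87, d4=1538.66
d1*d2 < 0 and d3*d4 < 0? no

No, they don't intersect


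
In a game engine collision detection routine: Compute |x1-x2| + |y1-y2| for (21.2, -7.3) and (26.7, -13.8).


|21.2-26.7| + |(-7.3)-(-13.8)| = 5.5 + 6.5 = 12

12


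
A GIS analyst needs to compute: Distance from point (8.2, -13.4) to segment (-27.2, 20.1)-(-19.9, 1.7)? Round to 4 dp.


Project P onto AB: t = 1 (clamped to [0,1])
Closest point on segment: (-19.9, 1.7)
Distance: 31.9002

31.9002


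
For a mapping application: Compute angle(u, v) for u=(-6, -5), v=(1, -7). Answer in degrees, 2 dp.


u.v = 29, |u| = sqrt(61) = 7.8102, |v| = sqrt(50) = 7.0711
cos(theta) = u.v/(|u||v|) = 29/sqrt(3050) = 0.525107
theta = acos(0.525107) = 58.32 degrees

58.32 degrees


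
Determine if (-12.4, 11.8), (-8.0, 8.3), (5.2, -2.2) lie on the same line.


Cross product: ((-8)-(-12.4))*((-2.2)-11.8) - (8.3-11.8)*(5.2-(-12.4))
= 0

Yes, collinear


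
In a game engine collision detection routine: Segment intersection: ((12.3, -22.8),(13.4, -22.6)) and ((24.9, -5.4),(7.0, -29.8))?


Cross products: d1=4.02, d2=27.28, d3=16.62, d4=-6.64
d1*d2 < 0 and d3*d4 < 0? no

No, they don't intersect


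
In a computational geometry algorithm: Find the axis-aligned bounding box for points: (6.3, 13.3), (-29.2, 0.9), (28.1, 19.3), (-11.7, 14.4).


x range: [-29.2, 28.1]
y range: [0.9, 19.3]
Bounding box: (-29.2,0.9) to (28.1,19.3)

(-29.2,0.9) to (28.1,19.3)


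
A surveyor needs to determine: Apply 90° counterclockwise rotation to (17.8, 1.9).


90° CCW: (x,y) -> (-y, x)
(17.8,1.9) -> (-1.9, 17.8)

(-1.9, 17.8)


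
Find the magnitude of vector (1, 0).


|u| = sqrt(1^2 + 0^2) = sqrt(1) = 1

1


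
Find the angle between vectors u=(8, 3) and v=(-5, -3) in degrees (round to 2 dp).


u.v = -49, |u| = sqrt(73) = 8.544, |v| = sqrt(34) = 5.831
cos(theta) = u.v/(|u||v|) = -49/sqrt(2482) = -0.983547
theta = acos(-0.983547) = 169.59 degrees

169.59 degrees


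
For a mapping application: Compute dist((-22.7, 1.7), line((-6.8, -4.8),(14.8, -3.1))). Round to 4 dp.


|cross product| = 167.43
|line direction| = sqrt(469.45) = 21.6668
Distance = 167.43/sqrt(469.45) = 7.7275

7.7275


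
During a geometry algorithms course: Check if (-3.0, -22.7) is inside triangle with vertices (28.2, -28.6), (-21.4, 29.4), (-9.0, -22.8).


Cross products: AB x AP = 1516.96, BC x BP = 314.44, CA x CP = 38.52
All same sign? yes

Yes, inside


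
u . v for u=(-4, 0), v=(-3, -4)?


u . v = u_x*v_x + u_y*v_y = (-4)*(-3) + 0*(-4)
= 12 + 0 = 12

12


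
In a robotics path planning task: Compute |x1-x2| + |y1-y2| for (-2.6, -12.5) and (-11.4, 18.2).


|(-2.6)-(-11.4)| + |(-12.5)-18.2| = 8.8 + 30.7 = 39.5

39.5


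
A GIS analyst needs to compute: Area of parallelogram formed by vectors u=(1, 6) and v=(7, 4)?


|u x v| = |1*4 - 6*7|
= |4 - 42| = 38

38


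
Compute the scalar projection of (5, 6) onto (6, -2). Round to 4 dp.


u.v = 18, |v| = sqrt(40) = 6.3246
Scalar projection = u.v / |v| = 18 / sqrt(40) = 2.846

2.846


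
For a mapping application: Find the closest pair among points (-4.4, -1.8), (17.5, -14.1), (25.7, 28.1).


d(P0,P1) = 25.1177, d(P0,P2) = 42.4266, d(P1,P2) = 42.9893
Closest: P0 and P1

Closest pair: (-4.4, -1.8) and (17.5, -14.1), distance = 25.1177


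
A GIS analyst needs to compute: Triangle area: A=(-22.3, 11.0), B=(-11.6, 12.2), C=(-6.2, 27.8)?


Area = |x_A(y_B-y_C) + x_B(y_C-y_A) + x_C(y_A-y_B)|/2
= |347.88 + (-194.88) + 7.44|/2
= 160.44/2 = 80.22

80.22


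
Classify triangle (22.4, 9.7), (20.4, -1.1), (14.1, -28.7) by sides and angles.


Side lengths squared: AB^2=120.64, BC^2=801.45, CA^2=1543.45
Sorted: [120.64, 801.45, 1543.45]
By sides: Scalene, By angles: Obtuse

Scalene, Obtuse


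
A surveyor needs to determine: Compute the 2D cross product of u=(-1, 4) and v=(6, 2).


u x v = u_x*v_y - u_y*v_x = (-1)*2 - 4*6
= (-2) - 24 = -26

-26


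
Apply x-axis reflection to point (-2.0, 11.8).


Reflection over x-axis: (x,y) -> (x,-y)
(-2, 11.8) -> (-2, -11.8)

(-2, -11.8)


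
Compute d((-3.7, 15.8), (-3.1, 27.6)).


dx=0.6, dy=11.8
d^2 = 0.6^2 + 11.8^2 = 139.6
d = sqrt(139.6) = 11.8152

11.8152


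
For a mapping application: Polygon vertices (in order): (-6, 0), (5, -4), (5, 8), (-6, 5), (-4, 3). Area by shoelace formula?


Shoelace sum: ((-6)*(-4) - 5*0) + (5*8 - 5*(-4)) + (5*5 - (-6)*8) + ((-6)*3 - (-4)*5) + ((-4)*0 - (-6)*3)
= 177
Area = |177|/2 = 88.5

88.5


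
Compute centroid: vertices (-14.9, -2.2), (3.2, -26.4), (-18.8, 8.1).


Centroid = ((x_A+x_B+x_C)/3, (y_A+y_B+y_C)/3)
= (((-14.9)+3.2+(-18.8))/3, ((-2.2)+(-26.4)+8.1)/3)
= (-10.1667, -6.8333)

(-10.1667, -6.8333)


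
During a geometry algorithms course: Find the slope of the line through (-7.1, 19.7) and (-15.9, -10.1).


slope = (y2-y1)/(x2-x1) = ((-10.1)-19.7)/((-15.9)-(-7.1)) = (-29.8)/(-8.8) = 3.3864

3.3864


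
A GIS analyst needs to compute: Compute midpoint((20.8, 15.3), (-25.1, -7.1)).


M = ((20.8+(-25.1))/2, (15.3+(-7.1))/2)
= (-2.15, 4.1)

(-2.15, 4.1)


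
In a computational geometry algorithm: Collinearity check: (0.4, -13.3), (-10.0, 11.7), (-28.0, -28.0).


Cross product: ((-10)-0.4)*((-28)-(-13.3)) - (11.7-(-13.3))*((-28)-0.4)
= 862.88

No, not collinear


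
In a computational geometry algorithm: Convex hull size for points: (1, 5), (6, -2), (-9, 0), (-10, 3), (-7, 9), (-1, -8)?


Convex hull vertices (CCW): (-10, 3), (-9, 0), (-1, -8), (6, -2), (1, 5), (-7, 9)
Count = 6

6


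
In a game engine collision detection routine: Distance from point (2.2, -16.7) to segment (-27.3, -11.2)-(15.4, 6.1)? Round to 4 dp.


Project P onto AB: t = 0.5486 (clamped to [0,1])
Closest point on segment: (-3.8737, -1.7088)
Distance: 16.1749

16.1749


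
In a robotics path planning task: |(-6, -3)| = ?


|u| = sqrt((-6)^2 + (-3)^2) = sqrt(45) = 6.7082

6.7082


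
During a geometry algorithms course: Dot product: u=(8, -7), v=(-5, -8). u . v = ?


u . v = u_x*v_x + u_y*v_y = 8*(-5) + (-7)*(-8)
= (-40) + 56 = 16

16


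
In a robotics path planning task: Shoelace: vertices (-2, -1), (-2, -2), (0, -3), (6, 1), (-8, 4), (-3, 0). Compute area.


Shoelace sum: ((-2)*(-2) - (-2)*(-1)) + ((-2)*(-3) - 0*(-2)) + (0*1 - 6*(-3)) + (6*4 - (-8)*1) + ((-8)*0 - (-3)*4) + ((-3)*(-1) - (-2)*0)
= 73
Area = |73|/2 = 36.5

36.5


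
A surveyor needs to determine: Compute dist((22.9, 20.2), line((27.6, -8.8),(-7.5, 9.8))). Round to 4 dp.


|cross product| = 930.48
|line direction| = sqrt(1577.97) = 39.7237
Distance = 930.48/sqrt(1577.97) = 23.4238

23.4238


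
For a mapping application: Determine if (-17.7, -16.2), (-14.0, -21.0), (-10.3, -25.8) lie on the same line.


Cross product: ((-14)-(-17.7))*((-25.8)-(-16.2)) - ((-21)-(-16.2))*((-10.3)-(-17.7))
= 0

Yes, collinear


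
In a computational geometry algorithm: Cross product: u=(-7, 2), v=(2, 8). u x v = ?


u x v = u_x*v_y - u_y*v_x = (-7)*8 - 2*2
= (-56) - 4 = -60

-60


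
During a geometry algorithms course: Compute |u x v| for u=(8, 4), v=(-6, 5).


|u x v| = |8*5 - 4*(-6)|
= |40 - (-24)| = 64

64


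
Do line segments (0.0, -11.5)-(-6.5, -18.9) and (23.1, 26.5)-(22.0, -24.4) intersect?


Cross products: d1=-1133.99, d2=-1456.7, d3=-76.06, d4=246.65
d1*d2 < 0 and d3*d4 < 0? no

No, they don't intersect


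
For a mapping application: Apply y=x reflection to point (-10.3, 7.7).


Reflection over y=x: (x,y) -> (y,x)
(-10.3, 7.7) -> (7.7, -10.3)

(7.7, -10.3)


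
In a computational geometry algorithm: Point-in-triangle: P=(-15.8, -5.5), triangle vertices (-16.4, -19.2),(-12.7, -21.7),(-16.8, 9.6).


Cross products: AB x AP = 52.19, BC x BP = 30.61, CA x CP = 22.76
All same sign? yes

Yes, inside


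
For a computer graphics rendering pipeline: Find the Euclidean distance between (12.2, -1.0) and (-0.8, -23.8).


dx=-13, dy=-22.8
d^2 = (-13)^2 + (-22.8)^2 = 688.84
d = sqrt(688.84) = 26.2458

26.2458


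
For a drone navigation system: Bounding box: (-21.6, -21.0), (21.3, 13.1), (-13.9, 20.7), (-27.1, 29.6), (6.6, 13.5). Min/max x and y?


x range: [-27.1, 21.3]
y range: [-21, 29.6]
Bounding box: (-27.1,-21) to (21.3,29.6)

(-27.1,-21) to (21.3,29.6)


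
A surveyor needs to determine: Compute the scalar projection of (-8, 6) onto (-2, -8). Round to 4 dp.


u.v = -32, |v| = sqrt(68) = 8.2462
Scalar projection = u.v / |v| = -32 / sqrt(68) = -3.8806

-3.8806


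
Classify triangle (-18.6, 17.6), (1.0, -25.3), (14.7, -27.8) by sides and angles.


Side lengths squared: AB^2=2224.57, BC^2=193.94, CA^2=3170.05
Sorted: [193.94, 2224.57, 3170.05]
By sides: Scalene, By angles: Obtuse

Scalene, Obtuse


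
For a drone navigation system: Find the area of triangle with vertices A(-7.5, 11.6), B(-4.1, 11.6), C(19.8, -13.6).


Area = |x_A(y_B-y_C) + x_B(y_C-y_A) + x_C(y_A-y_B)|/2
= |(-189) + 103.32 + 0|/2
= 85.68/2 = 42.84

42.84


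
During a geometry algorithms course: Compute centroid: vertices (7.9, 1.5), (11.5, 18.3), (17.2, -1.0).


Centroid = ((x_A+x_B+x_C)/3, (y_A+y_B+y_C)/3)
= ((7.9+11.5+17.2)/3, (1.5+18.3+(-1))/3)
= (12.2, 6.2667)

(12.2, 6.2667)


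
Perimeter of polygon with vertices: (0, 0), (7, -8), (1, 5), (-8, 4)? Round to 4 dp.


Sides: (0, 0)->(7, -8): sqrt(113) = 10.630146, (7, -8)->(1, 5): sqrt(205) = 14.317821, (1, 5)->(-8, 4): sqrt(82) = 9.055385, (-8, 4)->(0, 0): sqrt(80) = 8.944272
Sum = 42.947624
Perimeter = 42.9476

42.9476


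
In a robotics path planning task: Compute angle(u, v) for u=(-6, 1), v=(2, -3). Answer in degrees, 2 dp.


u.v = -15, |u| = sqrt(37) = 6.0828, |v| = sqrt(13) = 3.6056
cos(theta) = u.v/(|u||v|) = -15/sqrt(481) = -0.683941
theta = acos(-0.683941) = 133.15 degrees

133.15 degrees


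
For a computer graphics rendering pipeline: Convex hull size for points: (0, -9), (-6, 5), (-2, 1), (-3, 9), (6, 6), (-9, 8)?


Convex hull vertices (CCW): (-9, 8), (0, -9), (6, 6), (-3, 9)
Count = 4

4


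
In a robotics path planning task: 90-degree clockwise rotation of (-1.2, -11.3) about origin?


90° CW: (x,y) -> (y, -x)
(-1.2,-11.3) -> (-11.3, 1.2)

(-11.3, 1.2)


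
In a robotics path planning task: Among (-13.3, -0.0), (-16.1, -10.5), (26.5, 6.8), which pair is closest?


d(P0,P1) = 10.8669, d(P0,P2) = 40.3767, d(P1,P2) = 45.9788
Closest: P0 and P1

Closest pair: (-13.3, -0.0) and (-16.1, -10.5), distance = 10.8669


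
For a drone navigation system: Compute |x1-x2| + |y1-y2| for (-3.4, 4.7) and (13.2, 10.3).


|(-3.4)-13.2| + |4.7-10.3| = 16.6 + 5.6 = 22.2

22.2


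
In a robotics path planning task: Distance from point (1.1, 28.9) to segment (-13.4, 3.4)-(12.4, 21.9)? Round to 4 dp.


Project P onto AB: t = 0.8392 (clamped to [0,1])
Closest point on segment: (8.2521, 18.9257)
Distance: 12.2735

12.2735


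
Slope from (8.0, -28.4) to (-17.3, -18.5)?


slope = (y2-y1)/(x2-x1) = ((-18.5)-(-28.4))/((-17.3)-8) = 9.9/(-25.3) = -0.3913

-0.3913


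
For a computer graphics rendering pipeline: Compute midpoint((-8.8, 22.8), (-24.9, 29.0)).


M = (((-8.8)+(-24.9))/2, (22.8+29)/2)
= (-16.85, 25.9)

(-16.85, 25.9)


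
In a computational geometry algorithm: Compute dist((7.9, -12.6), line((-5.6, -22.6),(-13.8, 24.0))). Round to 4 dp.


|cross product| = 711.1
|line direction| = sqrt(2238.8) = 47.316
Distance = 711.1/sqrt(2238.8) = 15.0288

15.0288


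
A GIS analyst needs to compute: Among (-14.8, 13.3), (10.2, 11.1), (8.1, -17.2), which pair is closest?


d(P0,P1) = 25.0966, d(P0,P2) = 38.14, d(P1,P2) = 28.3778
Closest: P0 and P1

Closest pair: (-14.8, 13.3) and (10.2, 11.1), distance = 25.0966


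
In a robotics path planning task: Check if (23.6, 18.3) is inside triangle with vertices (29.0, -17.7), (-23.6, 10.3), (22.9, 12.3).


Cross products: AB x AP = -1742.4, BC x BP = 277.6, CA x CP = 57.6
All same sign? no

No, outside


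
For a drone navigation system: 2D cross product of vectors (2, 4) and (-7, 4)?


u x v = u_x*v_y - u_y*v_x = 2*4 - 4*(-7)
= 8 - (-28) = 36

36


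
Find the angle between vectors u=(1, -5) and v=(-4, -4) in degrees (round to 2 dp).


u.v = 16, |u| = sqrt(26) = 5.099, |v| = sqrt(32) = 5.6569
cos(theta) = u.v/(|u||v|) = 16/sqrt(832) = 0.5547
theta = acos(0.5547) = 56.31 degrees

56.31 degrees


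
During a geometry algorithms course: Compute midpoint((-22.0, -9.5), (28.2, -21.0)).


M = (((-22)+28.2)/2, ((-9.5)+(-21))/2)
= (3.1, -15.25)

(3.1, -15.25)


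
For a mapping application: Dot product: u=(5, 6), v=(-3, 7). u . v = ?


u . v = u_x*v_x + u_y*v_y = 5*(-3) + 6*7
= (-15) + 42 = 27

27


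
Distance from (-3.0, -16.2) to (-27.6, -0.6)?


dx=-24.6, dy=15.6
d^2 = (-24.6)^2 + 15.6^2 = 848.52
d = sqrt(848.52) = 29.1294

29.1294


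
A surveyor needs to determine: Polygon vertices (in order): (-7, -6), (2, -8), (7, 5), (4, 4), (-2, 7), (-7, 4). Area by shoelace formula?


Shoelace sum: ((-7)*(-8) - 2*(-6)) + (2*5 - 7*(-8)) + (7*4 - 4*5) + (4*7 - (-2)*4) + ((-2)*4 - (-7)*7) + ((-7)*(-6) - (-7)*4)
= 289
Area = |289|/2 = 144.5

144.5


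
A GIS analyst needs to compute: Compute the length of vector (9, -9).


|u| = sqrt(9^2 + (-9)^2) = sqrt(162) = 12.7279

12.7279


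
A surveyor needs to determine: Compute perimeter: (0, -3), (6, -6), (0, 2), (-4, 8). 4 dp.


Sides: (0, -3)->(6, -6): sqrt(45) = 6.708204, (6, -6)->(0, 2): sqrt(100) = 10, (0, 2)->(-4, 8): sqrt(52) = 7.211103, (-4, 8)->(0, -3): sqrt(137) = 11.7047
Sum = 35.624007
Perimeter = 35.624

35.624


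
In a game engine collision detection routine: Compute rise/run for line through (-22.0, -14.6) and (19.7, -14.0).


slope = (y2-y1)/(x2-x1) = ((-14)-(-14.6))/(19.7-(-22)) = 0.6/41.7 = 0.0144

0.0144


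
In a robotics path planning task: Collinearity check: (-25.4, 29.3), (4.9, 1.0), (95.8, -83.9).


Cross product: (4.9-(-25.4))*((-83.9)-29.3) - (1-29.3)*(95.8-(-25.4))
= 0

Yes, collinear


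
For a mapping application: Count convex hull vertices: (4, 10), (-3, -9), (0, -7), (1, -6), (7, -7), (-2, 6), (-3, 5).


Convex hull vertices (CCW): (-3, -9), (7, -7), (4, 10), (-2, 6), (-3, 5)
Count = 5

5


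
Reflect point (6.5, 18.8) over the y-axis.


Reflection over y-axis: (x,y) -> (-x,y)
(6.5, 18.8) -> (-6.5, 18.8)

(-6.5, 18.8)


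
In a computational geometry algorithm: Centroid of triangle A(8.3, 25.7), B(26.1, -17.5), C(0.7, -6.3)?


Centroid = ((x_A+x_B+x_C)/3, (y_A+y_B+y_C)/3)
= ((8.3+26.1+0.7)/3, (25.7+(-17.5)+(-6.3))/3)
= (11.7, 0.6333)

(11.7, 0.6333)


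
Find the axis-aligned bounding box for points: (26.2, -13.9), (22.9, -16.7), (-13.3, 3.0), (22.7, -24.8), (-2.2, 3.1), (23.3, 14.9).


x range: [-13.3, 26.2]
y range: [-24.8, 14.9]
Bounding box: (-13.3,-24.8) to (26.2,14.9)

(-13.3,-24.8) to (26.2,14.9)


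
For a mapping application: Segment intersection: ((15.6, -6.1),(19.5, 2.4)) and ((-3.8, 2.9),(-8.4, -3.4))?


Cross products: d1=163.62, d2=149.09, d3=200, d4=214.53
d1*d2 < 0 and d3*d4 < 0? no

No, they don't intersect


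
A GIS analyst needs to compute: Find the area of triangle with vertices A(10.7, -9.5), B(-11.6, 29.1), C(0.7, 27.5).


Area = |x_A(y_B-y_C) + x_B(y_C-y_A) + x_C(y_A-y_B)|/2
= |17.12 + (-429.2) + (-27.02)|/2
= 439.1/2 = 219.55

219.55


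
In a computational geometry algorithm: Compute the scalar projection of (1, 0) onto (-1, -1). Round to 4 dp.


u.v = -1, |v| = sqrt(2) = 1.4142
Scalar projection = u.v / |v| = -1 / sqrt(2) = -0.7071

-0.7071


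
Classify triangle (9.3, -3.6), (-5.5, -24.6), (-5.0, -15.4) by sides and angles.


Side lengths squared: AB^2=660.04, BC^2=84.89, CA^2=343.73
Sorted: [84.89, 343.73, 660.04]
By sides: Scalene, By angles: Obtuse

Scalene, Obtuse


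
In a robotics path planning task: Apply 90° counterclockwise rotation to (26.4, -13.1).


90° CCW: (x,y) -> (-y, x)
(26.4,-13.1) -> (13.1, 26.4)

(13.1, 26.4)


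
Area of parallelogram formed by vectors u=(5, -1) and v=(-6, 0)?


|u x v| = |5*0 - (-1)*(-6)|
= |0 - 6| = 6

6


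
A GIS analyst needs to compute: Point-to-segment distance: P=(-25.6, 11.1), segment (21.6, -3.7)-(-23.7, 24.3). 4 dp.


Project P onto AB: t = 0.9 (clamped to [0,1])
Closest point on segment: (-19.1713, 21.5008)
Distance: 12.2272

12.2272


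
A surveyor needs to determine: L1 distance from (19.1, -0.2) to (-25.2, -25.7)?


|19.1-(-25.2)| + |(-0.2)-(-25.7)| = 44.3 + 25.5 = 69.8

69.8


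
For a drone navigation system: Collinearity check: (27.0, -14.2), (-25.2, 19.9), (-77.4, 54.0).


Cross product: ((-25.2)-27)*(54-(-14.2)) - (19.9-(-14.2))*((-77.4)-27)
= 0

Yes, collinear


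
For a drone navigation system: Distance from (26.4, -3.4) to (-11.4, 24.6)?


dx=-37.8, dy=28
d^2 = (-37.8)^2 + 28^2 = 2212.84
d = sqrt(2212.84) = 47.0408

47.0408


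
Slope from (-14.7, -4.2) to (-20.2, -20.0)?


slope = (y2-y1)/(x2-x1) = ((-20)-(-4.2))/((-20.2)-(-14.7)) = (-15.8)/(-5.5) = 2.8727

2.8727


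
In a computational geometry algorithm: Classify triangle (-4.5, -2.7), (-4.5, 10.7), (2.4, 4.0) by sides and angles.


Side lengths squared: AB^2=179.56, BC^2=92.5, CA^2=92.5
Sorted: [92.5, 92.5, 179.56]
By sides: Isosceles, By angles: Acute

Isosceles, Acute


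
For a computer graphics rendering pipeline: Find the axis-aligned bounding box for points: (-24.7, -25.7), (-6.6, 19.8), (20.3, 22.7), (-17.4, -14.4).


x range: [-24.7, 20.3]
y range: [-25.7, 22.7]
Bounding box: (-24.7,-25.7) to (20.3,22.7)

(-24.7,-25.7) to (20.3,22.7)


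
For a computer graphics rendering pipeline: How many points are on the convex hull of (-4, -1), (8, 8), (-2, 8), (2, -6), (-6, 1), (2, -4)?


Convex hull vertices (CCW): (-6, 1), (-4, -1), (2, -6), (8, 8), (-2, 8)
Count = 5

5


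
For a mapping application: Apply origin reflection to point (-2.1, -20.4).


Reflection over origin: (x,y) -> (-x,-y)
(-2.1, -20.4) -> (2.1, 20.4)

(2.1, 20.4)


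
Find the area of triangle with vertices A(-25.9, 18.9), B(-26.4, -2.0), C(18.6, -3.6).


Area = |x_A(y_B-y_C) + x_B(y_C-y_A) + x_C(y_A-y_B)|/2
= |(-41.44) + 594 + 388.74|/2
= 941.3/2 = 470.65

470.65


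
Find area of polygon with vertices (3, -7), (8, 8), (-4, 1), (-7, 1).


Shoelace sum: (3*8 - 8*(-7)) + (8*1 - (-4)*8) + ((-4)*1 - (-7)*1) + ((-7)*(-7) - 3*1)
= 169
Area = |169|/2 = 84.5

84.5


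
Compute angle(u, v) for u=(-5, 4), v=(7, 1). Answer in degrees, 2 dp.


u.v = -31, |u| = sqrt(41) = 6.4031, |v| = sqrt(50) = 7.0711
cos(theta) = u.v/(|u||v|) = -31/sqrt(2050) = -0.684675
theta = acos(-0.684675) = 133.21 degrees

133.21 degrees


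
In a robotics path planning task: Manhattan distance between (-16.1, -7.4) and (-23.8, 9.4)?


|(-16.1)-(-23.8)| + |(-7.4)-9.4| = 7.7 + 16.8 = 24.5

24.5


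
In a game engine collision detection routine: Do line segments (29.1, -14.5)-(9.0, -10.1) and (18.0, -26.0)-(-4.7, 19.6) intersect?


Cross products: d1=-767.21, d2=49.47, d3=279.99, d4=-536.69
d1*d2 < 0 and d3*d4 < 0? yes

Yes, they intersect


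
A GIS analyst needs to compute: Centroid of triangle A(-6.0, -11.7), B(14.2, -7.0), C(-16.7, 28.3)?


Centroid = ((x_A+x_B+x_C)/3, (y_A+y_B+y_C)/3)
= (((-6)+14.2+(-16.7))/3, ((-11.7)+(-7)+28.3)/3)
= (-2.8333, 3.2)

(-2.8333, 3.2)


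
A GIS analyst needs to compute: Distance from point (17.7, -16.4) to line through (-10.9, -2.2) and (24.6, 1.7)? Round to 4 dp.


|cross product| = 615.64
|line direction| = sqrt(1275.46) = 35.7136
Distance = 615.64/sqrt(1275.46) = 17.2383

17.2383


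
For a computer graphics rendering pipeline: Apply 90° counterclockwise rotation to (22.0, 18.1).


90° CCW: (x,y) -> (-y, x)
(22,18.1) -> (-18.1, 22)

(-18.1, 22)


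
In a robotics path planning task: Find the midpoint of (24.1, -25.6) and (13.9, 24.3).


M = ((24.1+13.9)/2, ((-25.6)+24.3)/2)
= (19, -0.65)

(19, -0.65)


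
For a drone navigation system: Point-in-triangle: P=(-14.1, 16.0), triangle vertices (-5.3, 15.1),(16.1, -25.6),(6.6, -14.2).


Cross products: AB x AP = -338.9, BC x BP = -50.92, CA x CP = 247.13
All same sign? no

No, outside


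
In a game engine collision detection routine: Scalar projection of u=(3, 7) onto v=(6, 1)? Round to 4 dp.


u.v = 25, |v| = sqrt(37) = 6.0828
Scalar projection = u.v / |v| = 25 / sqrt(37) = 4.11

4.11


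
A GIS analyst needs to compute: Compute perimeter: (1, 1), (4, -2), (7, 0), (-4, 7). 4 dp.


Sides: (1, 1)->(4, -2): sqrt(18) = 4.242641, (4, -2)->(7, 0): sqrt(13) = 3.605551, (7, 0)->(-4, 7): sqrt(170) = 13.038405, (-4, 7)->(1, 1): sqrt(61) = 7.81025
Sum = 28.696847
Perimeter = 28.6968

28.6968


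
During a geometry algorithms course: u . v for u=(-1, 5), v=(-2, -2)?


u . v = u_x*v_x + u_y*v_y = (-1)*(-2) + 5*(-2)
= 2 + (-10) = -8

-8


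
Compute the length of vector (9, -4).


|u| = sqrt(9^2 + (-4)^2) = sqrt(97) = 9.8489

9.8489


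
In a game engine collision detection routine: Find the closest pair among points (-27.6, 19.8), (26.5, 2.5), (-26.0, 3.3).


d(P0,P1) = 56.7988, d(P0,P2) = 16.5774, d(P1,P2) = 52.5061
Closest: P0 and P2

Closest pair: (-27.6, 19.8) and (-26.0, 3.3), distance = 16.5774


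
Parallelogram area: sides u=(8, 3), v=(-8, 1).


|u x v| = |8*1 - 3*(-8)|
= |8 - (-24)| = 32

32


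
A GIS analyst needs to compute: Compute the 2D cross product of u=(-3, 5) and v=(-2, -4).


u x v = u_x*v_y - u_y*v_x = (-3)*(-4) - 5*(-2)
= 12 - (-10) = 22

22


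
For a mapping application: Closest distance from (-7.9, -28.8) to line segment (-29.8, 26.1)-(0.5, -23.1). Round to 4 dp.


Project P onto AB: t = 1 (clamped to [0,1])
Closest point on segment: (0.5, -23.1)
Distance: 10.1514

10.1514


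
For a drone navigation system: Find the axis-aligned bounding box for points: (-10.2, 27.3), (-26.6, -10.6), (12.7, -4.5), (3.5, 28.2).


x range: [-26.6, 12.7]
y range: [-10.6, 28.2]
Bounding box: (-26.6,-10.6) to (12.7,28.2)

(-26.6,-10.6) to (12.7,28.2)


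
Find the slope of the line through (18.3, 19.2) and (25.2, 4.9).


slope = (y2-y1)/(x2-x1) = (4.9-19.2)/(25.2-18.3) = (-14.3)/6.9 = -2.0725

-2.0725


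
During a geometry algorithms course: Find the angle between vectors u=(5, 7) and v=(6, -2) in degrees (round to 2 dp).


u.v = 16, |u| = sqrt(74) = 8.6023, |v| = sqrt(40) = 6.3246
cos(theta) = u.v/(|u||v|) = 16/sqrt(2960) = 0.294086
theta = acos(0.294086) = 72.9 degrees

72.9 degrees


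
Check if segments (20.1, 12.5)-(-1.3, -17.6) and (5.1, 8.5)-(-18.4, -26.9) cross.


Cross products: d1=437, d2=386.79, d3=-365.9, d4=-315.69
d1*d2 < 0 and d3*d4 < 0? no

No, they don't intersect


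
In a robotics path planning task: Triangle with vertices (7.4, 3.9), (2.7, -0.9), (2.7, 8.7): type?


Side lengths squared: AB^2=45.13, BC^2=92.16, CA^2=45.13
Sorted: [45.13, 45.13, 92.16]
By sides: Isosceles, By angles: Obtuse

Isosceles, Obtuse


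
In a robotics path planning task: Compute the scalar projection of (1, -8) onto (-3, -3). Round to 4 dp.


u.v = 21, |v| = sqrt(18) = 4.2426
Scalar projection = u.v / |v| = 21 / sqrt(18) = 4.9497

4.9497


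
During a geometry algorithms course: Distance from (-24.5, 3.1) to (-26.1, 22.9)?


dx=-1.6, dy=19.8
d^2 = (-1.6)^2 + 19.8^2 = 394.6
d = sqrt(394.6) = 19.8645

19.8645


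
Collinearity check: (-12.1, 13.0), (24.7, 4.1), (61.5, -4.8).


Cross product: (24.7-(-12.1))*((-4.8)-13) - (4.1-13)*(61.5-(-12.1))
= 0

Yes, collinear


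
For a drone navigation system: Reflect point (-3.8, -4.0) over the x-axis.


Reflection over x-axis: (x,y) -> (x,-y)
(-3.8, -4) -> (-3.8, 4)

(-3.8, 4)


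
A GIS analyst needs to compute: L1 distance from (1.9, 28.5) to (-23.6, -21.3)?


|1.9-(-23.6)| + |28.5-(-21.3)| = 25.5 + 49.8 = 75.3

75.3


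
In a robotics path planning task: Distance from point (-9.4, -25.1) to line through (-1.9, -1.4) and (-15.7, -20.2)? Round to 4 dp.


|cross product| = 186.06
|line direction| = sqrt(543.88) = 23.3212
Distance = 186.06/sqrt(543.88) = 7.9781

7.9781


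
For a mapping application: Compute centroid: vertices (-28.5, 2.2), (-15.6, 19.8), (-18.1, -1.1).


Centroid = ((x_A+x_B+x_C)/3, (y_A+y_B+y_C)/3)
= (((-28.5)+(-15.6)+(-18.1))/3, (2.2+19.8+(-1.1))/3)
= (-20.7333, 6.9667)

(-20.7333, 6.9667)


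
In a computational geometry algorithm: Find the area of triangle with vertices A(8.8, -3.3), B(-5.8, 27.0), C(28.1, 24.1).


Area = |x_A(y_B-y_C) + x_B(y_C-y_A) + x_C(y_A-y_B)|/2
= |25.52 + (-158.92) + (-851.43)|/2
= 984.83/2 = 492.415

492.415


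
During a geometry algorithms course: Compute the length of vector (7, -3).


|u| = sqrt(7^2 + (-3)^2) = sqrt(58) = 7.6158

7.6158


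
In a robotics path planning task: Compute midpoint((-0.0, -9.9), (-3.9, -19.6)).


M = ((0+(-3.9))/2, ((-9.9)+(-19.6))/2)
= (-1.95, -14.75)

(-1.95, -14.75)


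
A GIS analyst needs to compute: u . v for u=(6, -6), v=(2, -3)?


u . v = u_x*v_x + u_y*v_y = 6*2 + (-6)*(-3)
= 12 + 18 = 30

30


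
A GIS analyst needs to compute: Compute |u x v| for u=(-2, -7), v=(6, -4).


|u x v| = |(-2)*(-4) - (-7)*6|
= |8 - (-42)| = 50

50


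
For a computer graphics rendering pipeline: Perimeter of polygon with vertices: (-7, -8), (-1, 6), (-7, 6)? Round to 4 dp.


Sides: (-7, -8)->(-1, 6): sqrt(232) = 15.231546, (-1, 6)->(-7, 6): sqrt(36) = 6, (-7, 6)->(-7, -8): sqrt(196) = 14
Sum = 35.231546
Perimeter = 35.2315

35.2315


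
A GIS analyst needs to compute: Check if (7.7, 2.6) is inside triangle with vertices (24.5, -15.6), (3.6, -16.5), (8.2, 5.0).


Cross products: AB x AP = -395.5, BC x BP = -0.29, CA x CP = -49.42
All same sign? yes

Yes, inside


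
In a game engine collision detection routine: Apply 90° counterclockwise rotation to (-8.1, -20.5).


90° CCW: (x,y) -> (-y, x)
(-8.1,-20.5) -> (20.5, -8.1)

(20.5, -8.1)


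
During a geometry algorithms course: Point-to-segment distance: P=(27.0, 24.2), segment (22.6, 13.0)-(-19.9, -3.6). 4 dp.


Project P onto AB: t = 0 (clamped to [0,1])
Closest point on segment: (22.6, 13)
Distance: 12.0333

12.0333
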